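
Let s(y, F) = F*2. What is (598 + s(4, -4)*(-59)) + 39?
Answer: 1109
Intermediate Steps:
s(y, F) = 2*F
(598 + s(4, -4)*(-59)) + 39 = (598 + (2*(-4))*(-59)) + 39 = (598 - 8*(-59)) + 39 = (598 + 472) + 39 = 1070 + 39 = 1109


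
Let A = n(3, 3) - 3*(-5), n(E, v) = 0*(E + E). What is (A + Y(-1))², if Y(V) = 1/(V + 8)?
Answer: 11236/49 ≈ 229.31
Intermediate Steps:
Y(V) = 1/(8 + V)
n(E, v) = 0 (n(E, v) = 0*(2*E) = 0)
A = 15 (A = 0 - 3*(-5) = 0 + 15 = 15)
(A + Y(-1))² = (15 + 1/(8 - 1))² = (15 + 1/7)² = (15 + ⅐)² = (106/7)² = 11236/49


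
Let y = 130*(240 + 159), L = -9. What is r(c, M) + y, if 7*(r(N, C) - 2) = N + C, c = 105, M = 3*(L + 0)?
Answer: 363182/7 ≈ 51883.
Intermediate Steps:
M = -27 (M = 3*(-9 + 0) = 3*(-9) = -27)
y = 51870 (y = 130*399 = 51870)
r(N, C) = 2 + C/7 + N/7 (r(N, C) = 2 + (N + C)/7 = 2 + (C + N)/7 = 2 + (C/7 + N/7) = 2 + C/7 + N/7)
r(c, M) + y = (2 + (⅐)*(-27) + (⅐)*105) + 51870 = (2 - 27/7 + 15) + 51870 = 92/7 + 51870 = 363182/7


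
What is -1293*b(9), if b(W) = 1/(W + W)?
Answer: -431/6 ≈ -71.833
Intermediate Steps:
b(W) = 1/(2*W)
-1293*b(9) = -1293/(2*9) = -1293*1/18 = -431/6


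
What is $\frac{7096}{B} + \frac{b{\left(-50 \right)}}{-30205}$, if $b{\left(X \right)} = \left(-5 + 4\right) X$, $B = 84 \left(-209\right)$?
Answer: $- \frac{1537232}{3787707} \approx -0.40585$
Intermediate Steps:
$B = -17556$
$b{\left(X \right)} = - X$
$\frac{7096}{B} + \frac{b{\left(-50 \right)}}{-30205} = \frac{7096}{-17556} + \frac{\left(-1\right) \left(-50\right)}{-30205} = 7096 \left(- \frac{1}{17556}\right) + 50 \left(- \frac{1}{30205}\right) = - \frac{1774}{4389} - \frac{10}{6041} = - \frac{1537232}{3787707}$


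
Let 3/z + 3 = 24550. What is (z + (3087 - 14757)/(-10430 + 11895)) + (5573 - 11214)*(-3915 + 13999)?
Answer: -409124078861543/7192271 ≈ -5.6884e+7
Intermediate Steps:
z = 3/24547 (z = 3/(-3 + 24550) = 3/24547 ≈ 0.00012221)
(z + (3087 - 14757)/(-10430 + 11895)) + (5573 - 11214)*(-3915 + 13999) = (3/24547 + (3087 - 14757)/(-10430 + 11895)) + (5573 - 11214)*(-3915 + 13999) = (3/24547 - 11670/1465) - 5641*10084 = (3/24547 - 11670*1/1465) - 56883844 = (3/24547 - 2334/293) - 56883844 = -57291819/7192271 - 56883844 = -409124078861543/7192271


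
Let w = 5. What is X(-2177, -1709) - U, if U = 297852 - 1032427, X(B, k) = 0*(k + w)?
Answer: 734575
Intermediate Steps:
X(B, k) = 0 (X(B, k) = 0*(k + 5) = 0*(5 + k) = 0)
U = -734575
X(-2177, -1709) - U = 0 - 1*(-734575) = 0 + 734575 = 734575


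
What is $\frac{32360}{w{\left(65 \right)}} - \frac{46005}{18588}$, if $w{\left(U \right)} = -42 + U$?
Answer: $\frac{200149855}{142508} \approx 1404.5$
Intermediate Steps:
$\frac{32360}{w{\left(65 \right)}} - \frac{46005}{18588} = \frac{32360}{-42 + 65} - \frac{46005}{18588} = \frac{32360}{23} - \frac{15335}{6196} = \frac{200149855}{142508}$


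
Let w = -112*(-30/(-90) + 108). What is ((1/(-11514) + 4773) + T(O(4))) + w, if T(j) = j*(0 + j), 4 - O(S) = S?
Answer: -84746879/11514 ≈ -7360.3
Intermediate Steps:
O(S) = 4 - S
T(j) = j² (T(j) = j*j = j²)
w = -36400/3 (w = -112*(-30*(-1/90) + 108) = -112*(⅓ + 108) = -112*325/3 = -36400/3 ≈ -12133.)
((1/(-11514) + 4773) + T(O(4))) + w = ((1/(-11514) + 4773) + (4 - 1*4)²) - 36400/3 = ((-1/11514 + 4773) + (4 - 4)²) - 36400/3 = (54956321/11514 + 0²) - 36400/3 = (54956321/11514 + 0) - 36400/3 = 54956321/11514 - 36400/3 = -84746879/11514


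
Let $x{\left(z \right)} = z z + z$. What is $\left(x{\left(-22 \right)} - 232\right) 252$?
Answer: $57960$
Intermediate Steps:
$x{\left(z \right)} = z + z^{2}$ ($x{\left(z \right)} = z^{2} + z = z + z^{2}$)
$\left(x{\left(-22 \right)} - 232\right) 252 = \left(- 22 \left(1 - 22\right) - 232\right) 252 = \left(\left(-22\right) \left(-21\right) - 232\right) 252 = \left(462 - 232\right) 252 = 230 \cdot 252 = 57960$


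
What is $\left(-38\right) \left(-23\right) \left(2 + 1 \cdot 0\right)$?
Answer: $1748$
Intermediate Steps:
$\left(-38\right) \left(-23\right) \left(2 + 1 \cdot 0\right) = 874 \left(2 + 0\right) = 874 \cdot 2 = 1748$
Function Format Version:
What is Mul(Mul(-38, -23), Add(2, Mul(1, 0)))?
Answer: 1748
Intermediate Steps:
Mul(Mul(-38, -23), Add(2, Mul(1, 0))) = Mul(874, Add(2, 0)) = Mul(874, 2) = 1748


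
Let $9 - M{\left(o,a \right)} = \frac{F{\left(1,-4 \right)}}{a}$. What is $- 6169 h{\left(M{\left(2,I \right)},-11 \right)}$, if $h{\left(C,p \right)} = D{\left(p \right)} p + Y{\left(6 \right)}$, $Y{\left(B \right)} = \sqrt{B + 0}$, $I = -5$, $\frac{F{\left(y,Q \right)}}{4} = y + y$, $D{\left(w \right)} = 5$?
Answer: $339295 - 6169 \sqrt{6} \approx 3.2418 \cdot 10^{5}$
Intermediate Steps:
$F{\left(y,Q \right)} = 8 y$ ($F{\left(y,Q \right)} = 4 \left(y + y\right) = 4 \cdot 2 y = 8 y$)
$Y{\left(B \right)} = \sqrt{B}$
$M{\left(o,a \right)} = 9 - \frac{8}{a}$ ($M{\left(o,a \right)} = 9 - \frac{8 \cdot 1}{a} = 9 - \frac{8}{a}$)
$h{\left(C,p \right)} = \sqrt{6} + 5 p$ ($h{\left(C,p \right)} = 5 p + \sqrt{6} = \sqrt{6} + 5 p$)
$- 6169 h{\left(M{\left(2,I \right)},-11 \right)} = - 6169 \left(\sqrt{6} + 5 \left(-11\right)\right) = - 6169 \left(\sqrt{6} - 55\right) = - 6169 \left(-55 + \sqrt{6}\right) = 339295 - 6169 \sqrt{6}$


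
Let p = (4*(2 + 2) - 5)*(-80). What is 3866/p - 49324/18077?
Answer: -56645401/7953880 ≈ -7.1217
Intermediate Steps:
p = -880 (p = (4*4 - 5)*(-80) = (16 - 5)*(-80) = 11*(-80) = -880)
3866/p - 49324/18077 = 3866/(-880) - 49324/18077 = 3866*(-1/880) - 49324*1/18077 = -1933/440 - 49324/18077 = -56645401/7953880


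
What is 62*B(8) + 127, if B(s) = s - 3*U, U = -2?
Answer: 995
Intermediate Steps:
B(s) = 6 + s (B(s) = s - 3*(-2) = s + 6 = 6 + s)
62*B(8) + 127 = 62*(6 + 8) + 127 = 62*14 + 127 = 868 + 127 = 995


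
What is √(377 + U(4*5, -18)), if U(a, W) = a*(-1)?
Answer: √357 ≈ 18.894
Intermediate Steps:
U(a, W) = -a
√(377 + U(4*5, -18)) = √(377 - 4*5) = √(377 - 1*20) = √(377 - 20) = √357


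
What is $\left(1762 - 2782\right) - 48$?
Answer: $-1068$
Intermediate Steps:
$\left(1762 - 2782\right) - 48 = -1020 - 48 = -1068$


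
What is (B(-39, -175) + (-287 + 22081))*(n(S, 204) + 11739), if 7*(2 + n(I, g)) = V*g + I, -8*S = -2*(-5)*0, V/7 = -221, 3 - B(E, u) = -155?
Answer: -732033344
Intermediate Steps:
B(E, u) = 158 (B(E, u) = 3 - 1*(-155) = 3 + 155 = 158)
V = -1547 (V = 7*(-221) = -1547)
S = 0 (S = -(-2*(-5))*0/8 = -5*0/4 = -1/8*0 = 0)
n(I, g) = -2 - 221*g + I/7 (n(I, g) = -2 + (-1547*g + I)/7 = -2 + (I - 1547*g)/7 = -2 + (-221*g + I/7) = -2 - 221*g + I/7)
(B(-39, -175) + (-287 + 22081))*(n(S, 204) + 11739) = (158 + (-287 + 22081))*((-2 - 221*204 + (1/7)*0) + 11739) = (158 + 21794)*((-2 - 45084 + 0) + 11739) = 21952*(-45086 + 11739) = 21952*(-33347) = -732033344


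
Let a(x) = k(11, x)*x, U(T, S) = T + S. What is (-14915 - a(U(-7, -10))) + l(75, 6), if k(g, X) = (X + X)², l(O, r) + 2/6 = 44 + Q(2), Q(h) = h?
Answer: 14348/3 ≈ 4782.7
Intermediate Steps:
U(T, S) = S + T
l(O, r) = 137/3 (l(O, r) = -⅓ + (44 + 2) = -⅓ + 46 = 137/3)
k(g, X) = 4*X² (k(g, X) = (2*X)² = 4*X²)
a(x) = 4*x³ (a(x) = (4*x²)*x = 4*x³)
(-14915 - a(U(-7, -10))) + l(75, 6) = (-14915 - 4*(-10 - 7)³) + 137/3 = (-14915 - 4*(-17)³) + 137/3 = (-14915 - 4*(-4913)) + 137/3 = (-14915 - 1*(-19652)) + 137/3 = (-14915 + 19652) + 137/3 = 4737 + 137/3 = 14348/3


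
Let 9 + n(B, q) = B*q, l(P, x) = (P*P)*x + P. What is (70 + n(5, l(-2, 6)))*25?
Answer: 4275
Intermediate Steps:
l(P, x) = P + x*P² (l(P, x) = P²*x + P = x*P² + P = P + x*P²)
n(B, q) = -9 + B*q
(70 + n(5, l(-2, 6)))*25 = (70 + (-9 + 5*(-2*(1 - 2*6))))*25 = (70 + (-9 + 5*(-2*(1 - 12))))*25 = (70 + (-9 + 5*(-2*(-11))))*25 = (70 + (-9 + 5*22))*25 = (70 + (-9 + 110))*25 = (70 + 101)*25 = 171*25 = 4275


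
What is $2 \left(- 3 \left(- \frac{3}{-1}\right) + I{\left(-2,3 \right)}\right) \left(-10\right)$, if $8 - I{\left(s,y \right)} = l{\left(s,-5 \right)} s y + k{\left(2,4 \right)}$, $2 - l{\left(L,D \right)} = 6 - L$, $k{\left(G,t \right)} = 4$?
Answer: $820$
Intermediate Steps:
$l{\left(L,D \right)} = -4 + L$ ($l{\left(L,D \right)} = 2 - \left(6 - L\right) = 2 + \left(-6 + L\right) = -4 + L$)
$I{\left(s,y \right)} = 4 - s y \left(-4 + s\right)$ ($I{\left(s,y \right)} = 8 - \left(\left(-4 + s\right) s y + 4\right) = 8 - \left(s y \left(-4 + s\right) + 4\right) = 8 - \left(4 + s y \left(-4 + s\right)\right) = 4 - s y \left(-4 + s\right)$)
$2 \left(- 3 \left(- \frac{3}{-1}\right) + I{\left(-2,3 \right)}\right) \left(-10\right) = 2 \left(- 3 \left(- \frac{3}{-1}\right) + \left(4 - \left(-2\right) 3 \left(-4 - 2\right)\right)\right) \left(-10\right) = 2 \left(- 3 \left(\left(-3\right) \left(-1\right)\right) + \left(4 - \left(-2\right) 3 \left(-6\right)\right)\right) \left(-10\right) = 2 \left(\left(-3\right) 3 + \left(4 - 36\right)\right) \left(-10\right) = 2 \left(-9 - 32\right) \left(-10\right) = 2 \left(-41\right) \left(-10\right) = \left(-82\right) \left(-10\right) = 820$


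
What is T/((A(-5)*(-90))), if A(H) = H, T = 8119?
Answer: 8119/450 ≈ 18.042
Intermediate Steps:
T/((A(-5)*(-90))) = 8119/((-5*(-90))) = 8119/450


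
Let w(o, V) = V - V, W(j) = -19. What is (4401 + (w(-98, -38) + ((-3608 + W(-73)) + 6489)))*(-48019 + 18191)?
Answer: -216640764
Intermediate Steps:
w(o, V) = 0
(4401 + (w(-98, -38) + ((-3608 + W(-73)) + 6489)))*(-48019 + 18191) = (4401 + (0 + ((-3608 - 19) + 6489)))*(-48019 + 18191) = (4401 + (0 + (-3627 + 6489)))*(-29828) = (4401 + (0 + 2862))*(-29828) = (4401 + 2862)*(-29828) = 7263*(-29828) = -216640764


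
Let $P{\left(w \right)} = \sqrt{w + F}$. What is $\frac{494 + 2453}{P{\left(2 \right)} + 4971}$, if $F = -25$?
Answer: $\frac{14649537}{24710864} - \frac{2947 i \sqrt{23}}{24710864} \approx 0.59284 - 0.00057195 i$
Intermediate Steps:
$P{\left(w \right)} = \sqrt{-25 + w}$ ($P{\left(w \right)} = \sqrt{w - 25} = \sqrt{-25 + w}$)
$\frac{494 + 2453}{P{\left(2 \right)} + 4971} = \frac{494 + 2453}{\sqrt{-25 + 2} + 4971} = \frac{2947}{\sqrt{-23} + 4971} = \frac{2947}{i \sqrt{23} + 4971} = \frac{2947}{4971 + i \sqrt{23}}$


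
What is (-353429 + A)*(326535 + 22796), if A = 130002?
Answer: -78049977337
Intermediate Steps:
(-353429 + A)*(326535 + 22796) = (-353429 + 130002)*(326535 + 22796) = -223427*349331 = -78049977337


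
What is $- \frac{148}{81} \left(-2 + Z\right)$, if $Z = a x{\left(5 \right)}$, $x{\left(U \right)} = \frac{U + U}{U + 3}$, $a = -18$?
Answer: $\frac{3626}{81} \approx 44.765$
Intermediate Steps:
$x{\left(U \right)} = \frac{2 U}{3 + U}$
$Z = - \frac{45}{2}$ ($Z = - 18 \cdot 2 \cdot 5 \frac{1}{3 + 5} = - 18 \cdot 2 \cdot 5 \cdot \frac{1}{8} = \left(-18\right) \frac{5}{4} = - \frac{45}{2} \approx -22.5$)
$- \frac{148}{81} \left(-2 + Z\right) = - \frac{148}{81} \left(-2 - \frac{45}{2}\right) = \left(-148\right) \frac{1}{81} \left(- \frac{49}{2}\right) = \left(- \frac{148}{81}\right) \left(- \frac{49}{2}\right) = \frac{3626}{81}$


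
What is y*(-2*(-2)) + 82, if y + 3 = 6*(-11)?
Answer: -194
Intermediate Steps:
y = -69 (y = -3 + 6*(-11) = -3 - 66 = -69)
y*(-2*(-2)) + 82 = -(-138)*(-2) + 82 = -69*4 + 82 = -276 + 82 = -194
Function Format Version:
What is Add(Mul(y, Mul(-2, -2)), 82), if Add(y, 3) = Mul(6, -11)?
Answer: -194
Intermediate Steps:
y = -69 (y = Add(-3, Mul(6, -11)) = Add(-3, -66) = -69)
Add(Mul(y, Mul(-2, -2)), 82) = Add(Mul(-69, Mul(-2, -2)), 82) = Add(Mul(-69, 4), 82) = Add(-276, 82) = -194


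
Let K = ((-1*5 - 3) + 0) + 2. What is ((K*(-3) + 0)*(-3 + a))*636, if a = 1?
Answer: -22896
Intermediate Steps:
K = -6 (K = ((-5 - 3) + 0) + 2 = (-8 + 0) + 2 = -8 + 2 = -6)
((K*(-3) + 0)*(-3 + a))*636 = ((-6*(-3) + 0)*(-3 + 1))*636 = ((18 + 0)*(-2))*636 = (18*(-2))*636 = -36*636 = -22896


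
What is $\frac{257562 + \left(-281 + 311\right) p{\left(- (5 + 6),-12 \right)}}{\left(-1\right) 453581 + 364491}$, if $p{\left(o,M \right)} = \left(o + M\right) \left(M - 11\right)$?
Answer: $- \frac{136716}{44545} \approx -3.0692$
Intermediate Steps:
$p{\left(o,M \right)} = \left(-11 + M\right) \left(M + o\right)$ ($p{\left(o,M \right)} = \left(M + o\right) \left(-11 + M\right) = \left(-11 + M\right) \left(M + o\right)$)
$\frac{257562 + \left(-281 + 311\right) p{\left(- (5 + 6),-12 \right)}}{\left(-1\right) 453581 + 364491} = \frac{257562 + \left(-281 + 311\right) \left(\left(-12\right)^{2} - -132 - 11 \left(- (5 + 6)\right) - 12 \left(- (5 + 6)\right)\right)}{\left(-1\right) 453581 + 364491} = \frac{257562 + 30 \left(144 + 132 - 11 \left(\left(-1\right) 11\right) - 12 \left(\left(-1\right) 11\right)\right)}{-453581 + 364491} = \frac{257562 + 30 \left(144 + 132 - -121 - -132\right)}{-89090} = \left(257562 + 30 \left(144 + 132 + 121 + 132\right)\right) \left(- \frac{1}{89090}\right) = \left(257562 + 30 \cdot 529\right) \left(- \frac{1}{89090}\right) = \left(257562 + 15870\right) \left(- \frac{1}{89090}\right) = 273432 \left(- \frac{1}{89090}\right) = - \frac{136716}{44545}$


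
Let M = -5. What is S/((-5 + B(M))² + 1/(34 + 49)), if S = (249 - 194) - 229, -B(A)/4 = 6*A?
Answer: -2407/182946 ≈ -0.013157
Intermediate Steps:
B(A) = -24*A
S = -174 (S = 55 - 229 = -174)
S/((-5 + B(M))² + 1/(34 + 49)) = -174/((-5 - 24*(-5))² + 1/(34 + 49)) = -174/((-5 + 120)² + 1/83) = -174/(115² + 1/83) = -174/(13225 + 1/83) = -174/1097676/83 = -174*83/1097676 = -2407/182946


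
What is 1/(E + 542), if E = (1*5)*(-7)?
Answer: 1/507 ≈ 0.0019724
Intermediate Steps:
E = -35 (E = 5*(-7) = -35)
1/(E + 542) = 1/(-35 + 542) = 1/507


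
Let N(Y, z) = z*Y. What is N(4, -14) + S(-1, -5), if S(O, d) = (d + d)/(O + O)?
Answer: -51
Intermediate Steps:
N(Y, z) = Y*z
S(O, d) = d/O (S(O, d) = (2*d)/((2*O)) = (2*d)*(1/(2*O)) = d/O)
N(4, -14) + S(-1, -5) = 4*(-14) - 5/(-1) = -56 - 5*(-1) = -56 + 5 = -51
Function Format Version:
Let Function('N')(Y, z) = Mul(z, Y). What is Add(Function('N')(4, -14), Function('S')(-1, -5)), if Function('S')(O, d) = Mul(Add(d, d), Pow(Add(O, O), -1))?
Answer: -51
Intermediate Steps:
Function('N')(Y, z) = Mul(Y, z)
Function('S')(O, d) = Mul(d, Pow(O, -1)) (Function('S')(O, d) = Mul(Mul(2, d), Pow(Mul(2, O), -1)) = Mul(Mul(2, d), Mul(Rational(1, 2), Pow(O, -1))) = Mul(d, Pow(O, -1)))
Add(Function('N')(4, -14), Function('S')(-1, -5)) = Add(Mul(4, -14), Mul(-5, Pow(-1, -1))) = Add(-56, Mul(-5, -1)) = Add(-56, 5) = -51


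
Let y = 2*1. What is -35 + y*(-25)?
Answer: -85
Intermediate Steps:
y = 2
-35 + y*(-25) = -35 + 2*(-25) = -35 - 50 = -85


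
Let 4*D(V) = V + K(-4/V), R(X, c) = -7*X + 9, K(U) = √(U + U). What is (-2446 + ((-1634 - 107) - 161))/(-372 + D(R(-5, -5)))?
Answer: 138127264/11468249 + 8696*I*√22/11468249 ≈ 12.044 + 0.0035566*I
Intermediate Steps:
K(U) = √2*√U (K(U) = √(2*U) = √2*√U)
R(X, c) = 9 - 7*X
D(V) = V/4 + √2*√(-1/V)/2 (D(V) = (V + √2*√(-4/V))/4 = (V + √2*(2*√(-1/V)))/4 = (V + 2*√2*√(-1/V))/4 = V/4 + √2*√(-1/V)/2)
(-2446 + ((-1634 - 107) - 161))/(-372 + D(R(-5, -5))) = (-2446 + ((-1634 - 107) - 161))/(-372 + ((9 - 7*(-5))/4 + √2*√(-1/(9 - 7*(-5)))/2)) = (-2446 + (-1741 - 161))/(-372 + ((9 + 35)/4 + √2*√(-1/(9 + 35))/2)) = (-2446 - 1902)/(-372 + ((¼)*44 + √2*√(-1/44)/2)) = -4348/(-372 + (11 + √2*√(-1*1/44)/2)) = -4348/(-372 + (11 + √2*√(-1/44)/2)) = -4348/(-372 + (11 + √2*(I*√11/22)/2)) = -4348/(-372 + (11 + I*√22/44)) = -4348/(-361 + I*√22/44)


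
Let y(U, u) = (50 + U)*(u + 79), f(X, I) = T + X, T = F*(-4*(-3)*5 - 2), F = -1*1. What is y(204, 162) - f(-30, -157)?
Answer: 61302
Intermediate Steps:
F = -1
T = -58 (T = -(-4*(-3)*5 - 2) = -(12*5 - 2) = -(60 - 2) = -1*58 = -58)
f(X, I) = -58 + X
y(U, u) = (50 + U)*(79 + u)
y(204, 162) - f(-30, -157) = (3950 + 50*162 + 79*204 + 204*162) - (-58 - 30) = (3950 + 8100 + 16116 + 33048) - 1*(-88) = 61214 + 88 = 61302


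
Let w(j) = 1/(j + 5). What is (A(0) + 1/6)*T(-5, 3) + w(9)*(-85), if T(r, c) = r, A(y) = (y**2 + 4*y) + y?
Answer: -145/21 ≈ -6.9048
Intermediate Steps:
A(y) = y**2 + 5*y
w(j) = 1/(5 + j)
(A(0) + 1/6)*T(-5, 3) + w(9)*(-85) = (0*(5 + 0) + 1/6)*(-5) - 85/(5 + 9) = (0*5 + 1/6)*(-5) - 85/14 = (0 + 1/6)*(-5) + (1/14)*(-85) = (1/6)*(-5) - 85/14 = -5/6 - 85/14 = -145/21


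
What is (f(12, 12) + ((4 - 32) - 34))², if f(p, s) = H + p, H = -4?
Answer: 2916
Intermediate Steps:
f(p, s) = -4 + p
(f(12, 12) + ((4 - 32) - 34))² = ((-4 + 12) + ((4 - 32) - 34))² = (8 + (-28 - 34))² = (8 - 62)² = (-54)² = 2916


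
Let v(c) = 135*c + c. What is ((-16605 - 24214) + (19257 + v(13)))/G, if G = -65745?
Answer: 6598/21915 ≈ 0.30107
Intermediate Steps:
v(c) = 136*c
((-16605 - 24214) + (19257 + v(13)))/G = ((-16605 - 24214) + (19257 + 136*13))/(-65745) = (-40819 + (19257 + 1768))*(-1/65745) = (-40819 + 21025)*(-1/65745) = -19794*(-1/65745) = 6598/21915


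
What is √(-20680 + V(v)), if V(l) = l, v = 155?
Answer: 5*I*√821 ≈ 143.27*I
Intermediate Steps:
√(-20680 + V(v)) = √(-20680 + 155) = √(-20525) = 5*I*√821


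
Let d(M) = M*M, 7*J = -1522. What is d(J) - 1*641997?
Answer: -29141369/49 ≈ -5.9472e+5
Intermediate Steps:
J = -1522/7 (J = (⅐)*(-1522) = -1522/7 ≈ -217.43)
d(M) = M²
d(J) - 1*641997 = (-1522/7)² - 1*641997 = 2316484/49 - 641997 = -29141369/49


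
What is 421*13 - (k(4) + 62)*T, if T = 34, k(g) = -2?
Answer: 3433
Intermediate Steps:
421*13 - (k(4) + 62)*T = 421*13 - (-2 + 62)*34 = 5473 - 60*34 = 5473 - 1*2040 = 5473 - 2040 = 3433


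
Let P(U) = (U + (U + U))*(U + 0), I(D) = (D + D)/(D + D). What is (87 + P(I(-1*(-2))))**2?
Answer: 8100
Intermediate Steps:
I(D) = 1 (I(D) = (2*D)/((2*D)) = (2*D)*(1/(2*D)) = 1)
P(U) = 3*U**2 (P(U) = (U + 2*U)*U = (3*U)*U = 3*U**2)
(87 + P(I(-1*(-2))))**2 = (87 + 3*1**2)**2 = (87 + 3*1)**2 = (87 + 3)**2 = 90**2 = 8100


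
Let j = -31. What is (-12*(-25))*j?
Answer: -9300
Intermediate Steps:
(-12*(-25))*j = -12*(-25)*(-31) = 300*(-31) = -9300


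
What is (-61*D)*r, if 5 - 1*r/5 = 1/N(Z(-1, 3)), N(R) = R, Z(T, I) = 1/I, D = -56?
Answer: 34160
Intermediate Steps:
r = 10 (r = 25 - 5/(1/3) = 25 - 5/⅓ = 25 - 5*3 = 25 - 15 = 10)
(-61*D)*r = -61*(-56)*10 = 3416*10 = 34160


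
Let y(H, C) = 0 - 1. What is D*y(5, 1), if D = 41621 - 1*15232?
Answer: -26389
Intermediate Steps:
y(H, C) = -1
D = 26389 (D = 41621 - 15232 = 26389)
D*y(5, 1) = 26389*(-1) = -26389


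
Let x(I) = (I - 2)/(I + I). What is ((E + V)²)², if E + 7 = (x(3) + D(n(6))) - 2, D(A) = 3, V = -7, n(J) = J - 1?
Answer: 35153041/1296 ≈ 27124.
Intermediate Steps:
n(J) = -1 + J
x(I) = (-2 + I)/(2*I) (x(I) = (-2 + I)/((2*I)) = (-2 + I)*(1/(2*I)) = (-2 + I)/(2*I))
E = -35/6 (E = -7 + (((½)*(-2 + 3)/3 + 3) - 2) = -7 + (((½)*(⅓)*1 + 3) - 2) = -7 + ((⅙ + 3) - 2) = -7 + (19/6 - 2) = -7 + 7/6 = -35/6 ≈ -5.8333)
((E + V)²)² = ((-35/6 - 7)²)² = ((-77/6)²)² = (5929/36)² = 35153041/1296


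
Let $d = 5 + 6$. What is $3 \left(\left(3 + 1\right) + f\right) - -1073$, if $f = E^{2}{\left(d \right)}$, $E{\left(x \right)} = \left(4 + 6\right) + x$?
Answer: $2408$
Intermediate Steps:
$d = 11$
$E{\left(x \right)} = 10 + x$
$f = 441$ ($f = \left(10 + 11\right)^{2} = 21^{2} = 441$)
$3 \left(\left(3 + 1\right) + f\right) - -1073 = 3 \left(\left(3 + 1\right) + 441\right) - -1073 = 3 \left(4 + 441\right) + 1073 = 3 \cdot 445 + 1073 = 1335 + 1073 = 2408$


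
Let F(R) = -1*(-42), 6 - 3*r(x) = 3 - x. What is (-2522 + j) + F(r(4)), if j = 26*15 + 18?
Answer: -2072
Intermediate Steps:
r(x) = 1 + x/3 (r(x) = 2 - (3 - x)/3 = 2 + (-1 + x/3) = 1 + x/3)
j = 408 (j = 390 + 18 = 408)
F(R) = 42
(-2522 + j) + F(r(4)) = (-2522 + 408) + 42 = -2114 + 42 = -2072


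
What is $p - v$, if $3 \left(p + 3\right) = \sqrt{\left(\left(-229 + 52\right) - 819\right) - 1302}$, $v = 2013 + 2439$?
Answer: $-4455 + \frac{i \sqrt{2298}}{3} \approx -4455.0 + 15.979 i$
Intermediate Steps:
$v = 4452$
$p = -3 + \frac{i \sqrt{2298}}{3}$ ($p = -3 + \frac{\sqrt{\left(\left(-229 + 52\right) - 819\right) - 1302}}{3} = -3 + \frac{\sqrt{\left(-177 - 819\right) - 1302}}{3} = -3 + \frac{\sqrt{-996 - 1302}}{3} = -3 + \frac{\sqrt{-2298}}{3} = -3 + \frac{i \sqrt{2298}}{3} \approx -3.0 + 15.979 i$)
$p - v = \left(-3 + \frac{i \sqrt{2298}}{3}\right) - 4452 = -4455 + \frac{i \sqrt{2298}}{3}$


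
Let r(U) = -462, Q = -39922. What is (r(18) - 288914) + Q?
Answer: -329298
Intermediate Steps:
(r(18) - 288914) + Q = (-462 - 288914) - 39922 = -289376 - 39922 = -329298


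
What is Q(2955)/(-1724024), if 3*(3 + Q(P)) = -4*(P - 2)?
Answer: 11821/5172072 ≈ 0.0022855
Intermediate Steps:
Q(P) = -1/3 - 4*P/3 (Q(P) = -3 + (-4*(P - 2))/3 = -3 + (-4*(-2 + P))/3 = -3 + (8 - 4*P)/3 = -3 + (8/3 - 4*P/3) = -1/3 - 4*P/3)
Q(2955)/(-1724024) = (-1/3 - 4/3*2955)/(-1724024) = (-1/3 - 3940)*(-1/1724024) = -11821/3*(-1/1724024) = 11821/5172072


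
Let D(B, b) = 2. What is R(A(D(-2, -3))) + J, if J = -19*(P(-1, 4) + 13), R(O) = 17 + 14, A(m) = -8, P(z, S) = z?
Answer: -197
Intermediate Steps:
R(O) = 31
J = -228 (J = -19*(-1 + 13) = -19*12 = -228)
R(A(D(-2, -3))) + J = 31 - 228 = -197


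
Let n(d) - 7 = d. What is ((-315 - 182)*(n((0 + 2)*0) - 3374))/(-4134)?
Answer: -128723/318 ≈ -404.79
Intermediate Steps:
n(d) = 7 + d
((-315 - 182)*(n((0 + 2)*0) - 3374))/(-4134) = ((-315 - 182)*((7 + (0 + 2)*0) - 3374))/(-4134) = -497*((7 + 2*0) - 3374)*(-1/4134) = -497*((7 + 0) - 3374)*(-1/4134) = -497*(7 - 3374)*(-1/4134) = -497*(-3367)*(-1/4134) = 1673399*(-1/4134) = -128723/318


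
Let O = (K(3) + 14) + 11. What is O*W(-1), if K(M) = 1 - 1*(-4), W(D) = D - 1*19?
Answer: -600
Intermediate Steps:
W(D) = -19 + D (W(D) = D - 19 = -19 + D)
K(M) = 5 (K(M) = 1 + 4 = 5)
O = 30 (O = (5 + 14) + 11 = 19 + 11 = 30)
O*W(-1) = 30*(-19 - 1) = 30*(-20) = -600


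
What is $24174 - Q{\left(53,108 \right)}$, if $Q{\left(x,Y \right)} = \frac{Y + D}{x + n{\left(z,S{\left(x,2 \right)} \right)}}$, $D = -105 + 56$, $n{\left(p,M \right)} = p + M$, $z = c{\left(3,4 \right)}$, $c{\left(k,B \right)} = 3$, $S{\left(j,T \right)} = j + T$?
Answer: $\frac{2683255}{111} \approx 24173.0$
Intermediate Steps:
$S{\left(j,T \right)} = T + j$
$z = 3$
$n{\left(p,M \right)} = M + p$
$D = -49$
$Q{\left(x,Y \right)} = \frac{-49 + Y}{5 + 2 x}$ ($Q{\left(x,Y \right)} = \frac{Y - 49}{x + \left(\left(2 + x\right) + 3\right)} = \frac{-49 + Y}{x + \left(5 + x\right)} = \frac{-49 + Y}{5 + 2 x}$)
$24174 - Q{\left(53,108 \right)} = 24174 - \frac{-49 + 108}{5 + 2 \cdot 53} = 24174 - \frac{1}{5 + 106} \cdot 59 = 24174 - \frac{1}{111} \cdot 59 = 24174 - \frac{59}{111} = \frac{2683255}{111}$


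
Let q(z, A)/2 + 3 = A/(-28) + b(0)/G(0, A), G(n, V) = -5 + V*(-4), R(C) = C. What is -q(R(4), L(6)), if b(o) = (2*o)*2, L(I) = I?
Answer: 45/7 ≈ 6.4286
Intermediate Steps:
G(n, V) = -5 - 4*V
b(o) = 4*o
q(z, A) = -6 - A/14 (q(z, A) = -6 + 2*(A/(-28) + (4*0)/(-5 - 4*A)) = -6 + 2*(A*(-1/28) + 0/(-5 - 4*A)) = -6 + 2*(-A/28 + 0) = -6 + 2*(-A/28) = -6 - A/14)
-q(R(4), L(6)) = -(-6 - 1/14*6) = -(-6 - 3/7) = -1*(-45/7) = 45/7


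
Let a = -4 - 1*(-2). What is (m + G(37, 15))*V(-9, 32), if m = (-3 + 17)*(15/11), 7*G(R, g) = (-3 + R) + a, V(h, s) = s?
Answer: 58304/77 ≈ 757.19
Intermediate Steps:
a = -2 (a = -4 + 2 = -2)
G(R, g) = -5/7 + R/7 (G(R, g) = ((-3 + R) - 2)/7 = (-5 + R)/7 = -5/7 + R/7)
m = 210/11 (m = 14*(15*(1/11)) = 14*(15/11) = 210/11 ≈ 19.091)
(m + G(37, 15))*V(-9, 32) = (210/11 + (-5/7 + (⅐)*37))*32 = (210/11 + (-5/7 + 37/7))*32 = (210/11 + 32/7)*32 = (1822/77)*32 = 58304/77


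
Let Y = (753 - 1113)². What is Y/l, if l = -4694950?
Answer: -2592/93899 ≈ -0.027604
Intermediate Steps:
Y = 129600 (Y = (-360)² = 129600)
Y/l = 129600/(-4694950) = 129600*(-1/4694950) = -2592/93899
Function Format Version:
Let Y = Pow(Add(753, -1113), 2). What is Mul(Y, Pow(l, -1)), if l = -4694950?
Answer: Rational(-2592, 93899) ≈ -0.027604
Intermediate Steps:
Y = 129600 (Y = Pow(-360, 2) = 129600)
Mul(Y, Pow(l, -1)) = Mul(129600, Pow(-4694950, -1)) = Mul(129600, Rational(-1, 4694950)) = Rational(-2592, 93899)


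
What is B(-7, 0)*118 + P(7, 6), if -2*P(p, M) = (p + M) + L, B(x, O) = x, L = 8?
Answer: -1673/2 ≈ -836.50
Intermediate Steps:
P(p, M) = -4 - M/2 - p/2 (P(p, M) = -((p + M) + 8)/2 = -((M + p) + 8)/2 = -(8 + M + p)/2 = -4 - M/2 - p/2)
B(-7, 0)*118 + P(7, 6) = -7*118 + (-4 - ½*6 - ½*7) = -826 + (-4 - 3 - 7/2) = -826 - 21/2 = -1673/2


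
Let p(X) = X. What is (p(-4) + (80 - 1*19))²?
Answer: 3249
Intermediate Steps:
(p(-4) + (80 - 1*19))² = (-4 + (80 - 1*19))² = (-4 + (80 - 19))² = (-4 + 61)² = 57² = 3249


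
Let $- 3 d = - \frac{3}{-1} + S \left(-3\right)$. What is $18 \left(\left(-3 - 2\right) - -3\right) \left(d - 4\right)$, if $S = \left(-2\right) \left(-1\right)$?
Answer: $108$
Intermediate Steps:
$S = 2$
$d = 1$ ($d = - \frac{- \frac{3}{-1} + 2 \left(-3\right)}{3} = - \frac{\left(-3\right) \left(-1\right) - 6}{3} = - \frac{3 - 6}{3} = \left(- \frac{1}{3}\right) \left(-3\right) = 1$)
$18 \left(\left(-3 - 2\right) - -3\right) \left(d - 4\right) = 18 \left(\left(-3 - 2\right) - -3\right) \left(1 - 4\right) = 18 \left(-5 + 3\right) \left(-3\right) = 18 \left(-2\right) \left(-3\right) = \left(-36\right) \left(-3\right) = 108$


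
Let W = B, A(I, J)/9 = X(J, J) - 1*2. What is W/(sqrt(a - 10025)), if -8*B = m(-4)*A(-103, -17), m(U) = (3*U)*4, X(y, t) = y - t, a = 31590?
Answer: -108*sqrt(21565)/21565 ≈ -0.73544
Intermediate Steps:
m(U) = 12*U
A(I, J) = -18 (A(I, J) = 9*((J - J) - 1*2) = 9*(0 - 2) = 9*(-2) = -18)
B = -108 (B = -12*(-4)*(-18)/8 = -(-6)*(-18) = -1/8*864 = -108)
W = -108
W/(sqrt(a - 10025)) = -108/sqrt(31590 - 10025) = -108*sqrt(21565)/21565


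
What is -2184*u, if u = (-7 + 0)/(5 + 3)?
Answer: 1911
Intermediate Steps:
u = -7/8 ≈ -0.87500
-2184*u = -2184*(-7/8) = 1911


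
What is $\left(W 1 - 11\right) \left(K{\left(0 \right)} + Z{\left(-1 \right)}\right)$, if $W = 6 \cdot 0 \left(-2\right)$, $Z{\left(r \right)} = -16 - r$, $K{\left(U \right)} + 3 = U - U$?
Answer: $198$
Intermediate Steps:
$K{\left(U \right)} = -3$ ($K{\left(U \right)} = -3 + \left(U - U\right) = -3 + 0 = -3$)
$W = 0$ ($W = 0 \left(-2\right) = 0$)
$\left(W 1 - 11\right) \left(K{\left(0 \right)} + Z{\left(-1 \right)}\right) = \left(0 \cdot 1 - 11\right) \left(-3 - 15\right) = \left(0 - 11\right) \left(-3 + \left(-16 + 1\right)\right) = - 11 \left(-3 - 15\right) = \left(-11\right) \left(-18\right) = 198$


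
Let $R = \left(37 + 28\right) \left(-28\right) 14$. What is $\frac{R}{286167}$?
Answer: $- \frac{3640}{40881} \approx -0.089039$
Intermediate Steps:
$R = -25480$ ($R = 65 \left(-28\right) 14 = \left(-1820\right) 14 = -25480$)
$\frac{R}{286167} = - \frac{25480}{286167} = \left(-25480\right) \frac{1}{286167} = - \frac{3640}{40881}$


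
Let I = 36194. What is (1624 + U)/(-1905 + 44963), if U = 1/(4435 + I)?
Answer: 65981497/1749403482 ≈ 0.037717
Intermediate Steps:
U = 1/40629 (U = 1/(4435 + 36194) = 1/40629 ≈ 2.4613e-5)
(1624 + U)/(-1905 + 44963) = (1624 + 1/40629)/(-1905 + 44963) = (65981497/40629)/43058 = (65981497/40629)*(1/43058) = 65981497/1749403482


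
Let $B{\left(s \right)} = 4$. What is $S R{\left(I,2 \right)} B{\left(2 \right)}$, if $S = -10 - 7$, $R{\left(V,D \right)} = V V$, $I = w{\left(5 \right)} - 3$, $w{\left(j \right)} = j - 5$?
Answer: $-612$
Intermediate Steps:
$w{\left(j \right)} = -5 + j$
$I = -3$ ($I = \left(-5 + 5\right) - 3 = 0 - 3 = -3$)
$R{\left(V,D \right)} = V^{2}$
$S = -17$ ($S = -10 - 7 = -17$)
$S R{\left(I,2 \right)} B{\left(2 \right)} = - 17 \left(-3\right)^{2} \cdot 4 = \left(-17\right) 9 \cdot 4 = \left(-153\right) 4 = -612$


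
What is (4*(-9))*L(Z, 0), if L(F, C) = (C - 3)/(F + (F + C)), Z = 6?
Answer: 9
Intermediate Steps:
L(F, C) = (-3 + C)/(C + 2*F) (L(F, C) = (-3 + C)/(F + (C + F)) = (-3 + C)/(C + 2*F))
(4*(-9))*L(Z, 0) = (4*(-9))*((-3 + 0)/(0 + 2*6)) = -36*(-3)/(0 + 12) = -36*(-3)/12 = -3*(-3) = -36*(-¼) = 9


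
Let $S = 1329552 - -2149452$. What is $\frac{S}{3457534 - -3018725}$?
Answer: $\frac{1159668}{2158753} \approx 0.53719$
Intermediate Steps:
$S = 3479004$ ($S = 1329552 + 2149452 = 3479004$)
$\frac{S}{3457534 - -3018725} = \frac{3479004}{3457534 - -3018725} = \frac{3479004}{3457534 + 3018725} = \frac{3479004}{6476259} = 3479004 \cdot \frac{1}{6476259} = \frac{1159668}{2158753}$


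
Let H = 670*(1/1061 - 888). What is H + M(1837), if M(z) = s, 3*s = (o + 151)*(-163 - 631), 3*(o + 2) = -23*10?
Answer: -5864075188/9549 ≈ -6.1410e+5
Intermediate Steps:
o = -236/3 (o = -2 + (-23*10)/3 = -2 + (1/3)*(-230) = -2 - 230/3 = -236/3 ≈ -78.667)
H = -631251890/1061 (H = 670*(1/1061 - 888) = 670*(-942167/1061) = -631251890/1061 ≈ -5.9496e+5)
s = -172298/9 (s = ((-236/3 + 151)*(-163 - 631))/3 = ((217/3)*(-794))/3 = (1/3)*(-172298/3) = -172298/9 ≈ -19144.)
M(z) = -172298/9
H + M(1837) = -631251890/1061 - 172298/9 = -5864075188/9549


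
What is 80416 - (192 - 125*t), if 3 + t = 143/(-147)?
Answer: 11719928/147 ≈ 79727.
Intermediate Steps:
t = -584/147 (t = -3 + 143/(-147) = -3 + 143*(-1/147) = -3 - 143/147 = -584/147 ≈ -3.9728)
80416 - (192 - 125*t) = 80416 - (192 - 125*(-584/147)) = 80416 - (192 + 73000/147) = 80416 - 1*101224/147 = 80416 - 101224/147 = 11719928/147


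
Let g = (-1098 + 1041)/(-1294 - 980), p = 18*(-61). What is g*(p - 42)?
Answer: -10830/379 ≈ -28.575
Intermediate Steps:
p = -1098
g = 19/758 (g = -57/(-2274) = -57*(-1/2274) = 19/758 ≈ 0.025066)
g*(p - 42) = 19*(-1098 - 42)/758 = (19/758)*(-1140) = -10830/379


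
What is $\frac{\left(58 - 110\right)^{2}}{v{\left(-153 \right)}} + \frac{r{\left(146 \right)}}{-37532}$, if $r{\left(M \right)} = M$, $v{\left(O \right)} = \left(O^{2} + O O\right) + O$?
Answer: $\frac{47336719}{875715390} \approx 0.054055$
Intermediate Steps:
$v{\left(O \right)} = O + 2 O^{2}$ ($v{\left(O \right)} = \left(O^{2} + O^{2}\right) + O = 2 O^{2} + O = O + 2 O^{2}$)
$\frac{\left(58 - 110\right)^{2}}{v{\left(-153 \right)}} + \frac{r{\left(146 \right)}}{-37532} = \frac{\left(58 - 110\right)^{2}}{\left(-153\right) \left(1 + 2 \left(-153\right)\right)} + \frac{146}{-37532} = \frac{\left(-52\right)^{2}}{\left(-153\right) \left(1 - 306\right)} + 146 \left(- \frac{1}{37532}\right) = \frac{2704}{\left(-153\right) \left(-305\right)} - \frac{73}{18766} = \frac{2704}{46665} - \frac{73}{18766} = \frac{47336719}{875715390}$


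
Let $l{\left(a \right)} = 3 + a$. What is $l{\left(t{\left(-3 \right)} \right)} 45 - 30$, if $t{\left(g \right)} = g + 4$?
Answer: $150$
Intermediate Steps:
$t{\left(g \right)} = 4 + g$
$l{\left(t{\left(-3 \right)} \right)} 45 - 30 = \left(3 + \left(4 - 3\right)\right) 45 - 30 = \left(3 + 1\right) 45 - 30 = 4 \cdot 45 - 30 = 180 - 30 = 150$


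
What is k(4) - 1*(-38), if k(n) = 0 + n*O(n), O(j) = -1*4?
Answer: 22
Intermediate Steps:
O(j) = -4
k(n) = -4*n (k(n) = 0 + n*(-4) = 0 - 4*n = -4*n)
k(4) - 1*(-38) = -4*4 - 1*(-38) = -16 + 38 = 22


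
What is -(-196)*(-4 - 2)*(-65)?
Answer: 76440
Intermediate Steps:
-(-196)*(-4 - 2)*(-65) = -(-196)*(-6)*(-65) = -98*12*(-65) = -1176*(-65) = 76440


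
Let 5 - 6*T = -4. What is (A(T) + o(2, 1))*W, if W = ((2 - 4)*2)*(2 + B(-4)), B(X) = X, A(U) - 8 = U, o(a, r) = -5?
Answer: 36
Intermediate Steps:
T = 3/2 (T = 5/6 - 1/6*(-4) = 5/6 + 2/3 = 3/2 ≈ 1.5000)
A(U) = 8 + U
W = 8 (W = ((2 - 4)*2)*(2 - 4) = -2*2*(-2) = -4*(-2) = 8)
(A(T) + o(2, 1))*W = ((8 + 3/2) - 5)*8 = (19/2 - 5)*8 = (9/2)*8 = 36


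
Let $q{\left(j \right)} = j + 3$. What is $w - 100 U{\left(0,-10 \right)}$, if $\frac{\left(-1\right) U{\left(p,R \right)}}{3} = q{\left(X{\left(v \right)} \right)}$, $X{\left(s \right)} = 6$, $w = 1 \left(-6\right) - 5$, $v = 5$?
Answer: $2689$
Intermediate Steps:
$w = -11$ ($w = -6 - 5 = -11$)
$q{\left(j \right)} = 3 + j$
$U{\left(p,R \right)} = -27$ ($U{\left(p,R \right)} = - 3 \left(3 + 6\right) = \left(-3\right) 9 = -27$)
$w - 100 U{\left(0,-10 \right)} = -11 - -2700 = -11 + 2700 = 2689$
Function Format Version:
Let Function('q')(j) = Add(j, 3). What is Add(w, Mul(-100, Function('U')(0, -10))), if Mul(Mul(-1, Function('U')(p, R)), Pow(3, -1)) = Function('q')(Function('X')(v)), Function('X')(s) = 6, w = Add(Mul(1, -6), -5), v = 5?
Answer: 2689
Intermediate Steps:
w = -11 (w = Add(-6, -5) = -11)
Function('q')(j) = Add(3, j)
Function('U')(p, R) = -27 (Function('U')(p, R) = Mul(-3, Add(3, 6)) = Mul(-3, 9) = -27)
Add(w, Mul(-100, Function('U')(0, -10))) = Add(-11, Mul(-100, -27)) = Add(-11, 2700) = 2689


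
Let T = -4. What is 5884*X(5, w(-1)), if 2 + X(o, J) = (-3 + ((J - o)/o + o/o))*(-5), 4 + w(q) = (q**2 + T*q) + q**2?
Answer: 64724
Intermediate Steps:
w(q) = -4 - 4*q + 2*q**2 (w(q) = -4 + ((q**2 - 4*q) + q**2) = -4 + (-4*q + 2*q**2) = -4 - 4*q + 2*q**2)
X(o, J) = 8 - 5*(J - o)/o (X(o, J) = -2 + (-3 + ((J - o)/o + o/o))*(-5) = -2 + (-3 + ((J - o)/o + 1))*(-5) = -2 + (-3 + (1 + (J - o)/o))*(-5) = -2 + (-2 + (J - o)/o)*(-5) = -2 + (10 - 5*(J - o)/o) = 8 - 5*(J - o)/o)
5884*X(5, w(-1)) = 5884*(13 - 5*(-4 - 4*(-1) + 2*(-1)**2)/5) = 5884*(13 - 5*(-4 + 4 + 2*1)*1/5) = 5884*(13 - 5*(-4 + 4 + 2)*1/5) = 5884*(13 - 5*2*1/5) = 5884*(13 - 2) = 5884*11 = 64724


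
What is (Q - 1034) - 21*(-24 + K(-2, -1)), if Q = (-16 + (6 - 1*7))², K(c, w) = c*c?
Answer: -325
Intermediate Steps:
K(c, w) = c²
Q = 289 (Q = (-16 + (6 - 7))² = (-16 - 1)² = (-17)² = 289)
(Q - 1034) - 21*(-24 + K(-2, -1)) = (289 - 1034) - 21*(-24 + (-2)²) = -745 - 21*(-24 + 4) = -745 - 21*(-20) = -745 + 420 = -325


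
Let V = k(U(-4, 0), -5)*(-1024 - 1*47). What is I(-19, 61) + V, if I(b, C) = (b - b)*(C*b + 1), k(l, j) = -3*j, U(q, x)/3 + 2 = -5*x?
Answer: -16065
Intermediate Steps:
U(q, x) = -6 - 15*x (U(q, x) = -6 + 3*(-5*x) = -6 - 15*x)
V = -16065 (V = (-3*(-5))*(-1024 - 1*47) = 15*(-1024 - 47) = 15*(-1071) = -16065)
I(b, C) = 0 (I(b, C) = 0*(1 + C*b) = 0)
I(-19, 61) + V = 0 - 16065 = -16065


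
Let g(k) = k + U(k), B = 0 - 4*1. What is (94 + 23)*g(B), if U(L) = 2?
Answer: -234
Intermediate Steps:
B = -4 (B = 0 - 4 = -4)
g(k) = 2 + k (g(k) = k + 2 = 2 + k)
(94 + 23)*g(B) = (94 + 23)*(2 - 4) = 117*(-2) = -234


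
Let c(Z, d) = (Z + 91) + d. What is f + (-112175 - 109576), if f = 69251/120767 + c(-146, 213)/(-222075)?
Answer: -5947198225165636/26819331525 ≈ -2.2175e+5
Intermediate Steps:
c(Z, d) = 91 + Z + d (c(Z, d) = (91 + Z) + d = 91 + Z + d)
f = 15359834639/26819331525 (f = 69251/120767 + (91 - 146 + 213)/(-222075) = 69251*(1/120767) + 158*(-1/222075) = 69251/120767 - 158/222075 = 15359834639/26819331525 ≈ 0.57271)
f + (-112175 - 109576) = 15359834639/26819331525 + (-112175 - 109576) = 15359834639/26819331525 - 221751 = -5947198225165636/26819331525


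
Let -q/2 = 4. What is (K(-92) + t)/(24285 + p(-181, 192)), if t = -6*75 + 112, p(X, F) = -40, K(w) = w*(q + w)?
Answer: 8862/24245 ≈ 0.36552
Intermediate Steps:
q = -8 (q = -2*4 = -8)
K(w) = w*(-8 + w)
t = -338 (t = -450 + 112 = -338)
(K(-92) + t)/(24285 + p(-181, 192)) = (-92*(-8 - 92) - 338)/(24285 - 40) = (-92*(-100) - 338)/24245 = (9200 - 338)*(1/24245) = 8862*(1/24245) = 8862/24245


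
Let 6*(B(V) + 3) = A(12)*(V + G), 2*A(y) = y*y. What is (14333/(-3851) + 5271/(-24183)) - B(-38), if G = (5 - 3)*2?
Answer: 12636331901/31042911 ≈ 407.06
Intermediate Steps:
A(y) = y²/2 (A(y) = (y*y)/2 = y²/2)
G = 4 (G = 2*2 = 4)
B(V) = 45 + 12*V (B(V) = -3 + (((½)*12²)*(V + 4))/6 = -3 + (((½)*144)*(4 + V))/6 = -3 + (72*(4 + V))/6 = -3 + (288 + 72*V)/6 = -3 + (48 + 12*V) = 45 + 12*V)
(14333/(-3851) + 5271/(-24183)) - B(-38) = (14333/(-3851) + 5271/(-24183)) - (45 + 12*(-38)) = (14333*(-1/3851) + 5271*(-1/24183)) - (45 - 456) = (-14333/3851 - 1757/8061) - 1*(-411) = -122304520/31042911 + 411 = 12636331901/31042911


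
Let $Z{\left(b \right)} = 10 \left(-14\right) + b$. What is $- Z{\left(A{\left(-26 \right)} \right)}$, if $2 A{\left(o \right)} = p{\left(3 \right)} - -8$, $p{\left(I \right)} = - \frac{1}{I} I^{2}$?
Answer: $\frac{275}{2} \approx 137.5$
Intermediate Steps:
$p{\left(I \right)} = - I$
$A{\left(o \right)} = \frac{5}{2}$ ($A{\left(o \right)} = \frac{\left(-1\right) 3 - -8}{2} = \frac{-3 + 8}{2} = \frac{1}{2} \cdot 5 = \frac{5}{2}$)
$Z{\left(b \right)} = -140 + b$
$- Z{\left(A{\left(-26 \right)} \right)} = - (-140 + \frac{5}{2}) = \left(-1\right) \left(- \frac{275}{2}\right) = \frac{275}{2}$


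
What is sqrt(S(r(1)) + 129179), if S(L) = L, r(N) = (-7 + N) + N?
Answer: sqrt(129174) ≈ 359.41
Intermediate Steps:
r(N) = -7 + 2*N
sqrt(S(r(1)) + 129179) = sqrt((-7 + 2*1) + 129179) = sqrt((-7 + 2) + 129179) = sqrt(-5 + 129179) = sqrt(129174)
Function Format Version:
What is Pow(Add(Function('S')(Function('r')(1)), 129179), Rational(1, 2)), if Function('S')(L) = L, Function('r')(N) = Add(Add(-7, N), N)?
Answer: Pow(129174, Rational(1, 2)) ≈ 359.41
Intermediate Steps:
Function('r')(N) = Add(-7, Mul(2, N))
Pow(Add(Function('S')(Function('r')(1)), 129179), Rational(1, 2)) = Pow(Add(Add(-7, Mul(2, 1)), 129179), Rational(1, 2)) = Pow(Add(Add(-7, 2), 129179), Rational(1, 2)) = Pow(Add(-5, 129179), Rational(1, 2)) = Pow(129174, Rational(1, 2))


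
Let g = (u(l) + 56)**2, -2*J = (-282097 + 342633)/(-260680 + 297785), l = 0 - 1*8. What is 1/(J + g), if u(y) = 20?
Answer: 37105/214288212 ≈ 0.00017315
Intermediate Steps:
l = -8 (l = 0 - 8 = -8)
J = -30268/37105 (J = -(-282097 + 342633)/(2*(-260680 + 297785)) = -30268/37105 ≈ -0.81574)
g = 5776 (g = (20 + 56)**2 = 76**2 = 5776)
1/(J + g) = 1/(-30268/37105 + 5776) = 1/(214288212/37105) = 37105/214288212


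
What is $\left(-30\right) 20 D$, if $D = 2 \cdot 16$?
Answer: $-19200$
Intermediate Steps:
$D = 32$
$\left(-30\right) 20 D = \left(-30\right) 20 \cdot 32 = \left(-600\right) 32 = -19200$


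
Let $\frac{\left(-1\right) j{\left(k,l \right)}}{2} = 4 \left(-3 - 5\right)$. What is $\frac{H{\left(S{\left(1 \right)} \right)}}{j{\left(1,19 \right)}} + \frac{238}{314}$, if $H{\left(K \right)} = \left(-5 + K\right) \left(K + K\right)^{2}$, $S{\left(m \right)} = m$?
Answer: $\frac{319}{628} \approx 0.50796$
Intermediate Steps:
$j{\left(k,l \right)} = 64$ ($j{\left(k,l \right)} = - 2 \cdot 4 \left(-3 - 5\right) = - 2 \cdot 4 \left(-8\right) = \left(-2\right) \left(-32\right) = 64$)
$H{\left(K \right)} = 4 K^{2} \left(-5 + K\right)$ ($H{\left(K \right)} = \left(-5 + K\right) \left(2 K\right)^{2} = \left(-5 + K\right) 4 K^{2} = 4 K^{2} \left(-5 + K\right)$)
$\frac{H{\left(S{\left(1 \right)} \right)}}{j{\left(1,19 \right)}} + \frac{238}{314} = \frac{4 \cdot 1^{2} \left(-5 + 1\right)}{64} + \frac{238}{314} = 4 \cdot 1 \left(-4\right) \frac{1}{64} + 238 \cdot \frac{1}{314} = \left(-16\right) \frac{1}{64} + \frac{119}{157} = - \frac{1}{4} + \frac{119}{157} = \frac{319}{628}$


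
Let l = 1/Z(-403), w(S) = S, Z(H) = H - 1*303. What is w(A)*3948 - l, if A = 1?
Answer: 2787289/706 ≈ 3948.0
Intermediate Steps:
Z(H) = -303 + H (Z(H) = H - 303 = -303 + H)
l = -1/706 (l = 1/(-303 - 403) = 1/(-706) = -1/706 ≈ -0.0014164)
w(A)*3948 - l = 1*3948 - 1*(-1/706) = 3948 + 1/706 = 2787289/706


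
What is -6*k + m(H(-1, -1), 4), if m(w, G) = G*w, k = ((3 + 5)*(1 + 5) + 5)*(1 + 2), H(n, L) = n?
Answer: -958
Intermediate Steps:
k = 159 (k = (8*6 + 5)*3 = (48 + 5)*3 = 53*3 = 159)
-6*k + m(H(-1, -1), 4) = -6*159 + 4*(-1) = -954 - 4 = -958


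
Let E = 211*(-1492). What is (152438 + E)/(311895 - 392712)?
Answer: 162374/80817 ≈ 2.0092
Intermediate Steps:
E = -314812
(152438 + E)/(311895 - 392712) = (152438 - 314812)/(311895 - 392712) = -162374/(-80817) = -162374*(-1/80817) = 162374/80817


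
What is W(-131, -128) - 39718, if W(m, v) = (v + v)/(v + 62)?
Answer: -1310566/33 ≈ -39714.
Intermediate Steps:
W(m, v) = 2*v/(62 + v) (W(m, v) = (2*v)/(62 + v) = 2*v/(62 + v))
W(-131, -128) - 39718 = 2*(-128)/(62 - 128) - 39718 = 2*(-128)/(-66) - 39718 = 2*(-128)*(-1/66) - 39718 = 128/33 - 39718 = -1310566/33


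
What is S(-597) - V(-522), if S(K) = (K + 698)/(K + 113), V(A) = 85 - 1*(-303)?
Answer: -187893/484 ≈ -388.21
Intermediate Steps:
V(A) = 388 (V(A) = 85 + 303 = 388)
S(K) = (698 + K)/(113 + K)
S(-597) - V(-522) = (698 - 597)/(113 - 597) - 1*388 = 101/(-484) - 388 = -1/484*101 - 388 = -101/484 - 388 = -187893/484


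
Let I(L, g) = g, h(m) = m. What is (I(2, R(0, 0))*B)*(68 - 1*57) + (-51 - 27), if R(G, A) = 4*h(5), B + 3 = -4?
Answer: -1618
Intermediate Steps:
B = -7 (B = -3 - 4 = -7)
R(G, A) = 20 (R(G, A) = 4*5 = 20)
(I(2, R(0, 0))*B)*(68 - 1*57) + (-51 - 27) = (20*(-7))*(68 - 1*57) + (-51 - 27) = -140*(68 - 57) - 78 = -140*11 - 78 = -1540 - 78 = -1618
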